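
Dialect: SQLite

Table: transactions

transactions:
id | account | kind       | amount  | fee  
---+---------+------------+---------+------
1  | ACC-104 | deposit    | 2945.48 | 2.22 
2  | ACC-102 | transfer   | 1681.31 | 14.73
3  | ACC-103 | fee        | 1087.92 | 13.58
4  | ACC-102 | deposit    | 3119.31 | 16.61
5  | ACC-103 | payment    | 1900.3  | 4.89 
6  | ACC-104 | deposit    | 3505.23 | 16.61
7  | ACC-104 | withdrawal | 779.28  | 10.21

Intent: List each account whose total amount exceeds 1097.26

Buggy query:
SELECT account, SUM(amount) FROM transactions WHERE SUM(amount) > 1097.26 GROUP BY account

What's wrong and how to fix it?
Bug: SUM(amount) is an aggregate, but WHERE filters rows before aggregation

Fix: Move the aggregate condition to a HAVING clause

Corrected query:
SELECT account, SUM(amount) FROM transactions GROUP BY account HAVING SUM(amount) > 1097.26

Result:
account | SUM(amount)
--------+------------
ACC-102 | 4800.62    
ACC-103 | 2988.22    
ACC-104 | 7229.99    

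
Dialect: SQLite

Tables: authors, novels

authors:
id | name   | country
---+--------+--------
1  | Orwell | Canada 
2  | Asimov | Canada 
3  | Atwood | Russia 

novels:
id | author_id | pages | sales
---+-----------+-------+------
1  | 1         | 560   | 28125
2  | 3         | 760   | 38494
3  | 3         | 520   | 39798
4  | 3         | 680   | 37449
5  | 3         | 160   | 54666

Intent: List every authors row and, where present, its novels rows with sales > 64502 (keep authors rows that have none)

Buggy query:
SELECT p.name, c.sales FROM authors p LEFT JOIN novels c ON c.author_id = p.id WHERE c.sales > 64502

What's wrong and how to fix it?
Bug: A WHERE condition on the right-hand table after LEFT JOIN drops unmatched parents

Fix: Move the right-table condition into the ON clause so unmatched parents are kept

Corrected query:
SELECT p.name, c.sales FROM authors p LEFT JOIN novels c ON c.author_id = p.id AND c.sales > 64502

Result:
name   | sales
-------+------
Orwell | NULL 
Asimov | NULL 
Atwood | NULL 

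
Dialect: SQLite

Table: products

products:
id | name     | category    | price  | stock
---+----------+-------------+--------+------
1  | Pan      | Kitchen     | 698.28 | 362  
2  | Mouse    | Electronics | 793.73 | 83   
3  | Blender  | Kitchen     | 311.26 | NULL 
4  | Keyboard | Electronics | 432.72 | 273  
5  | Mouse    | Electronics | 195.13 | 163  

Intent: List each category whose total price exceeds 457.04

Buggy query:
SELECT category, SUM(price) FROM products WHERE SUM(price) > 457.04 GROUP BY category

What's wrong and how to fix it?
Bug: SUM(price) is an aggregate, but WHERE filters rows before aggregation

Fix: Use HAVING (which filters groups after aggregation) instead of WHERE

Corrected query:
SELECT category, SUM(price) FROM products GROUP BY category HAVING SUM(price) > 457.04

Result:
category    | SUM(price)
------------+-----------
Electronics | 1421.58   
Kitchen     | 1009.54   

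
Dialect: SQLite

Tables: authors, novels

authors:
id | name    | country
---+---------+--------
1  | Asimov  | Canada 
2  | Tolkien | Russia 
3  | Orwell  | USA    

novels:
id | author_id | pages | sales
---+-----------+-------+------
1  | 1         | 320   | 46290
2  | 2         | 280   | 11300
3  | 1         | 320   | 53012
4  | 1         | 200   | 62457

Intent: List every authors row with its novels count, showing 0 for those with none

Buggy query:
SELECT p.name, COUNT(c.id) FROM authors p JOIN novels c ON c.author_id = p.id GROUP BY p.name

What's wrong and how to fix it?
Bug: An inner join excludes parents with zero children

Fix: Switch to LEFT JOIN to retain unmatched parent rows

Corrected query:
SELECT p.name, COUNT(c.id) FROM authors p LEFT JOIN novels c ON c.author_id = p.id GROUP BY p.name

Result:
name    | COUNT(c.id)
--------+------------
Asimov  | 3          
Orwell  | 0          
Tolkien | 1          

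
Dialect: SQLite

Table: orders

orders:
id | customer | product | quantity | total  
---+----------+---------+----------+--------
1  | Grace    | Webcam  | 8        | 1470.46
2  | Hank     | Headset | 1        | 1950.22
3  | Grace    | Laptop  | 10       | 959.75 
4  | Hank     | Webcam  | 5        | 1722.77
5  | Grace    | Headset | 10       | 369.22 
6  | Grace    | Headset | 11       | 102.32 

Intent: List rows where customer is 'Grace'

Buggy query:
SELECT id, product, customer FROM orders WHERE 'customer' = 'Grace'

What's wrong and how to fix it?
Bug: Single quotes denote string literals in SQL; the column name is being compared as a constant string

Fix: Remove the quotes around the column name (or use double quotes for an identifier)

Corrected query:
SELECT id, product, customer FROM orders WHERE customer = 'Grace'

Result:
id | product | customer
---+---------+---------
1  | Webcam  | Grace   
3  | Laptop  | Grace   
5  | Headset | Grace   
6  | Headset | Grace   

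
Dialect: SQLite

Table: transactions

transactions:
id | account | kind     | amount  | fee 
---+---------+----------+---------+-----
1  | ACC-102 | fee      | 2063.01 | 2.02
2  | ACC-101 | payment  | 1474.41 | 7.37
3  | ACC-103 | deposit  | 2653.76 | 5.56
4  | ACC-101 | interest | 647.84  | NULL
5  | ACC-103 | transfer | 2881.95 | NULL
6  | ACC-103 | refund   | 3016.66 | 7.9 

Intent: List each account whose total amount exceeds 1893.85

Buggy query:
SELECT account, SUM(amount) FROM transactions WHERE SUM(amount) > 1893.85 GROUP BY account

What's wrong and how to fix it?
Bug: WHERE runs before GROUP BY, so aggregates aren't available there

Fix: Move the aggregate condition to a HAVING clause

Corrected query:
SELECT account, SUM(amount) FROM transactions GROUP BY account HAVING SUM(amount) > 1893.85

Result:
account | SUM(amount)
--------+------------
ACC-101 | 2122.25    
ACC-102 | 2063.01    
ACC-103 | 8552.37    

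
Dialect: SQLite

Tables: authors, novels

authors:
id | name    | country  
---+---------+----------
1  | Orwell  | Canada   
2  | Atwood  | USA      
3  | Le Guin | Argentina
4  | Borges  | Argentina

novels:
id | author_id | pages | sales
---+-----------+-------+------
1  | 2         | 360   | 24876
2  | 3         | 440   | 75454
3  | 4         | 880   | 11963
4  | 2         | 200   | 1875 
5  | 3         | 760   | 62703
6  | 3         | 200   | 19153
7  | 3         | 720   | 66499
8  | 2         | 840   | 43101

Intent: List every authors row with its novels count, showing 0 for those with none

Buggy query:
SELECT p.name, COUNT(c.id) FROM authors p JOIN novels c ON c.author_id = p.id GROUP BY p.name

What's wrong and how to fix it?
Bug: INNER JOIN drops authors rows that have no matching novels rows

Fix: Switch to LEFT JOIN to retain unmatched parent rows

Corrected query:
SELECT p.name, COUNT(c.id) FROM authors p LEFT JOIN novels c ON c.author_id = p.id GROUP BY p.name

Result:
name    | COUNT(c.id)
--------+------------
Atwood  | 3          
Borges  | 1          
Le Guin | 4          
Orwell  | 0          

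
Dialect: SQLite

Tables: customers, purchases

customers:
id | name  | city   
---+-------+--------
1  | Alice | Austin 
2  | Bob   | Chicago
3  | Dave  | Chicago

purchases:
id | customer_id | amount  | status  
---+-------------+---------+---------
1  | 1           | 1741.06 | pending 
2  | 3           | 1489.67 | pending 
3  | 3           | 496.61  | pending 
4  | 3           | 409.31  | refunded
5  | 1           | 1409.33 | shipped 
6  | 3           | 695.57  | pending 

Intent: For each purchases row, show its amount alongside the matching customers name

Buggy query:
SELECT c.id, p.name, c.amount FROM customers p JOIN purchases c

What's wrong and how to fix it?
Bug: Missing join condition: each purchases row is matched to all customers rows instead of just its own

Fix: Add ON c.customer_id = p.id to the JOIN

Corrected query:
SELECT c.id, p.name, c.amount FROM customers p JOIN purchases c ON c.customer_id = p.id

Result:
id | name  | amount 
---+-------+--------
1  | Alice | 1741.06
2  | Dave  | 1489.67
3  | Dave  | 496.61 
4  | Dave  | 409.31 
5  | Alice | 1409.33
6  | Dave  | 695.57 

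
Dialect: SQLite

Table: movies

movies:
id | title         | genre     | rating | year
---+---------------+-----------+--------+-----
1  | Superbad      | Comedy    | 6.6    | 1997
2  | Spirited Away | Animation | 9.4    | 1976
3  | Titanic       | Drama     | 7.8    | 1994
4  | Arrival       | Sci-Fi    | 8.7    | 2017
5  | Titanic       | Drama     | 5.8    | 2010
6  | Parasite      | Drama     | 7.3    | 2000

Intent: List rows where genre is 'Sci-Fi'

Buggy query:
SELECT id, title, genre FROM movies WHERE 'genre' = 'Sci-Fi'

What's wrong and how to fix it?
Bug: 'genre' in single quotes is a string literal, not the column; the comparison is literal-vs-literal and never true

Fix: Remove the quotes around the column name (or use double quotes for an identifier)

Corrected query:
SELECT id, title, genre FROM movies WHERE genre = 'Sci-Fi'

Result:
id | title   | genre 
---+---------+-------
4  | Arrival | Sci-Fi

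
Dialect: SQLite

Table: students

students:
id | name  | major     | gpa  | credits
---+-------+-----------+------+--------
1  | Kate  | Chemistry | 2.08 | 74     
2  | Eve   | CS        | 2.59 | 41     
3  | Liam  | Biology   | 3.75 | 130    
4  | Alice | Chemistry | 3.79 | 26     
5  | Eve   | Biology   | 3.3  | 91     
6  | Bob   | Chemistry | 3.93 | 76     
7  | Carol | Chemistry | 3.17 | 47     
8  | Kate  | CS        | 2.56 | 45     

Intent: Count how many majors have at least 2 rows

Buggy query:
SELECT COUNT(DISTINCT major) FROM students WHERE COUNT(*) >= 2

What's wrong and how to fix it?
Bug: WHERE filters individual rows, not groups, so a group-level COUNT is invalid there

Fix: Group first with HAVING COUNT(*) >= 2, then COUNT the resulting groups

Corrected query:
SELECT COUNT(*) FROM (SELECT major FROM students GROUP BY major HAVING COUNT(*) >= 2)

Result:
COUNT(*)
--------
3       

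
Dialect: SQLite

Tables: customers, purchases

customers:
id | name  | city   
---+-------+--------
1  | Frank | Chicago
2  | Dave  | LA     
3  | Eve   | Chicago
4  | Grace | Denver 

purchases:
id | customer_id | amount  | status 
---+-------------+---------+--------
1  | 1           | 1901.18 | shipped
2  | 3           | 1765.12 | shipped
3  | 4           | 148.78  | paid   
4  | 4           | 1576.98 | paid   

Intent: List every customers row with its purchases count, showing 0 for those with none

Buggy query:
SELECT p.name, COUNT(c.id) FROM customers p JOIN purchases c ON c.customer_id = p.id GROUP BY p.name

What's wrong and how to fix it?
Bug: An inner join excludes parents with zero children

Fix: Use LEFT JOIN so parents without children still appear (COUNT(c.id) gives 0)

Corrected query:
SELECT p.name, COUNT(c.id) FROM customers p LEFT JOIN purchases c ON c.customer_id = p.id GROUP BY p.name

Result:
name  | COUNT(c.id)
------+------------
Dave  | 0          
Eve   | 1          
Frank | 1          
Grace | 2          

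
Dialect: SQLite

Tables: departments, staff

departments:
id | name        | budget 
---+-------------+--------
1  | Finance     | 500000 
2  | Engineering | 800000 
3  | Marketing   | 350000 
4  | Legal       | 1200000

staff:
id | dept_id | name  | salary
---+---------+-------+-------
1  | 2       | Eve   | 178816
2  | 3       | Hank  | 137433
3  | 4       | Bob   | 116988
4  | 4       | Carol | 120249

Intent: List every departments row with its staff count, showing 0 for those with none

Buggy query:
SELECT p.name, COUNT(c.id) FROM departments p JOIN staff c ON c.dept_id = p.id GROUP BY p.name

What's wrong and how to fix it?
Bug: An inner join excludes parents with zero children

Fix: Use LEFT JOIN so parents without children still appear (COUNT(c.id) gives 0)

Corrected query:
SELECT p.name, COUNT(c.id) FROM departments p LEFT JOIN staff c ON c.dept_id = p.id GROUP BY p.name

Result:
name        | COUNT(c.id)
------------+------------
Engineering | 1          
Finance     | 0          
Legal       | 2          
Marketing   | 1          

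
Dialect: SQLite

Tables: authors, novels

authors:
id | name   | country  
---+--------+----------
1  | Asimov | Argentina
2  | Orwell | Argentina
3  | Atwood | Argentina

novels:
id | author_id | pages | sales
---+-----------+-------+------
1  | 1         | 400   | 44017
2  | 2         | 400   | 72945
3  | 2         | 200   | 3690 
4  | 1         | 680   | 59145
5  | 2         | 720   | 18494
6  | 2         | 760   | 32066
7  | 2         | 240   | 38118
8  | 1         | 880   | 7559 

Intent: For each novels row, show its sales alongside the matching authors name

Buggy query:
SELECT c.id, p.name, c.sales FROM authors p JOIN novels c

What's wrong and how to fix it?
Bug: Missing join condition: each novels row is matched to all authors rows instead of just its own

Fix: Add ON c.author_id = p.id to the JOIN

Corrected query:
SELECT c.id, p.name, c.sales FROM authors p JOIN novels c ON c.author_id = p.id

Result:
id | name   | sales
---+--------+------
1  | Asimov | 44017
2  | Orwell | 72945
3  | Orwell | 3690 
4  | Asimov | 59145
5  | Orwell | 18494
6  | Orwell | 32066
7  | Orwell | 38118
8  | Asimov | 7559 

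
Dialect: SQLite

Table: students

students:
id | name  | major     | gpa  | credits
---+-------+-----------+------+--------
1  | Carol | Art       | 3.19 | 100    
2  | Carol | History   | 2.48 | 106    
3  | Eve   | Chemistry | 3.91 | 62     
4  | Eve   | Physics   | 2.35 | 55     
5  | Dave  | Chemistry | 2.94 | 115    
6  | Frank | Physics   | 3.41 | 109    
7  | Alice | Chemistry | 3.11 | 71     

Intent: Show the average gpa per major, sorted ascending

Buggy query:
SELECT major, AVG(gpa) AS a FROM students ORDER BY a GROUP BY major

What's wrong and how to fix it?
Bug: ORDER BY appears before GROUP BY; SQL clause order requires GROUP BY first

Fix: Move ORDER BY to the end, after GROUP BY

Corrected query:
SELECT major, AVG(gpa) AS a FROM students GROUP BY major ORDER BY a

Result:
major     | a   
----------+-----
History   | 2.48
Physics   | 2.88
Art       | 3.19
Chemistry | 3.32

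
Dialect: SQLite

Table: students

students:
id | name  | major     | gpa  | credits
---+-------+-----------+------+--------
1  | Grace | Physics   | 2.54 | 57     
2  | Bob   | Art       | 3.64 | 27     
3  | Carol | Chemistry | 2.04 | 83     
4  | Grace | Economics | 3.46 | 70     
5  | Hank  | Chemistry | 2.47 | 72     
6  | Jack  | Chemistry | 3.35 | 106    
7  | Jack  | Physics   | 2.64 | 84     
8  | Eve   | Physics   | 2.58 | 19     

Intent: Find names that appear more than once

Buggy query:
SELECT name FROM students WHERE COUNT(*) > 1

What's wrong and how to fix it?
Bug: COUNT(*) is an aggregate and cannot be used in WHERE

Fix: GROUP BY name, then filter groups with HAVING COUNT(*) > 1

Corrected query:
SELECT name FROM students GROUP BY name HAVING COUNT(*) > 1

Result:
name 
-----
Grace
Jack 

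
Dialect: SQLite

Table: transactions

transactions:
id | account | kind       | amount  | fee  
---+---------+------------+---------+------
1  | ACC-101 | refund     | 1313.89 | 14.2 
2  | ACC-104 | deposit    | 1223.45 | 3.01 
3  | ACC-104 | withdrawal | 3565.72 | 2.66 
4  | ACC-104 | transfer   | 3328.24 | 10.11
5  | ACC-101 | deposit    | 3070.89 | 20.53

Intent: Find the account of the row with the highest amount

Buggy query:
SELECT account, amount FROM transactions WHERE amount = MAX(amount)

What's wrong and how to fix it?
Bug: WHERE is evaluated per row; an aggregate over the whole table isn't defined there

Fix: Wrap MAX in a scalar subquery so WHERE compares against a single value

Corrected query:
SELECT account, amount FROM transactions WHERE amount = (SELECT MAX(amount) FROM transactions)

Result:
account | amount 
--------+--------
ACC-104 | 3565.72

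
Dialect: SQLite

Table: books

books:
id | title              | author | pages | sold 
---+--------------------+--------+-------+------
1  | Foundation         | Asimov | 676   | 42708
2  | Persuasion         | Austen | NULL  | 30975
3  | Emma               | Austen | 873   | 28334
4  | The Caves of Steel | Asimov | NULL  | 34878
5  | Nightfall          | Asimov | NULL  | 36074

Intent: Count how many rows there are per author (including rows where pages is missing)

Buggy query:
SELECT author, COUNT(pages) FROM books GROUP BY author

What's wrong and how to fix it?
Bug: COUNT(pages) skips NULLs, so groups with missing pages are undercounted

Fix: Replace COUNT(pages) with COUNT(*)

Corrected query:
SELECT author, COUNT(*) FROM books GROUP BY author

Result:
author | COUNT(*)
-------+---------
Asimov | 3       
Austen | 2       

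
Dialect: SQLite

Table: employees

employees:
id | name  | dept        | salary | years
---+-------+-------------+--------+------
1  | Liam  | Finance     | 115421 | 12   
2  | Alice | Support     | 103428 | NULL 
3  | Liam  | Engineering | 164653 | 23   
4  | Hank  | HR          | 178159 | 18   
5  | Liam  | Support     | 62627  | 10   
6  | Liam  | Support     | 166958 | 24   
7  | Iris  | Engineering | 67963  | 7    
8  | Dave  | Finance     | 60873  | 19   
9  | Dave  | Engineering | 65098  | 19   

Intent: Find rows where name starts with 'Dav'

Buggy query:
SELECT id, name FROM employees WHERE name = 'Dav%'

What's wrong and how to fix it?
Bug: Wildcards only work with LIKE; '=' treats '%' as a literal character

Fix: Use LIKE for wildcard pattern matching

Corrected query:
SELECT id, name FROM employees WHERE name LIKE 'Dav%'

Result:
id | name
---+-----
8  | Dave
9  | Dave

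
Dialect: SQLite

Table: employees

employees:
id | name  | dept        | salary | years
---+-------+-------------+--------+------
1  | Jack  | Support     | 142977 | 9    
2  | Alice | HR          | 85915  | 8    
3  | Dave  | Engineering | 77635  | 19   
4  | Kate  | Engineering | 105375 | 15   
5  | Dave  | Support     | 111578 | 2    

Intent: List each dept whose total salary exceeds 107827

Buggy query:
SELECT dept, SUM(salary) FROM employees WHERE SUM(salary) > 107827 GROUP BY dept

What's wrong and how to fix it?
Bug: Aggregate functions cannot appear in a WHERE clause

Fix: Move the aggregate condition to a HAVING clause

Corrected query:
SELECT dept, SUM(salary) FROM employees GROUP BY dept HAVING SUM(salary) > 107827

Result:
dept        | SUM(salary)
------------+------------
Engineering | 183010     
Support     | 254555     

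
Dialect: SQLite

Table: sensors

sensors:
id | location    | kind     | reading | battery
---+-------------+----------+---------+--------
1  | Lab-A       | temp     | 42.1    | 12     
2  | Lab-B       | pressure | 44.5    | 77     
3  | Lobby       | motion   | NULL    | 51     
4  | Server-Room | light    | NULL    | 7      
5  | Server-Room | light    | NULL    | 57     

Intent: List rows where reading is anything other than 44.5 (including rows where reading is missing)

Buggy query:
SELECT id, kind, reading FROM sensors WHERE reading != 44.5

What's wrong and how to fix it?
Bug: 'reading != 44.5' is unknown when reading is NULL, so NULL rows are silently excluded

Fix: Handle NULL separately with IS NULL alongside the inequality

Corrected query:
SELECT id, kind, reading FROM sensors WHERE reading != 44.5 OR reading IS NULL

Result:
id | kind   | reading
---+--------+--------
1  | temp   | 42.1   
3  | motion | NULL   
4  | light  | NULL   
5  | light  | NULL   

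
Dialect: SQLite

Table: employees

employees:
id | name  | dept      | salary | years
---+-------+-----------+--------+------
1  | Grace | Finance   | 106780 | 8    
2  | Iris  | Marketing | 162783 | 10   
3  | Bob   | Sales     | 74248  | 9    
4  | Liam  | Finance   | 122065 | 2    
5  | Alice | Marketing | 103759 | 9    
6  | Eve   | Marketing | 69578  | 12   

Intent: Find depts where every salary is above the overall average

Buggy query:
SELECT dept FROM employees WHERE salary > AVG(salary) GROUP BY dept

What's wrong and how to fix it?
Bug: WHERE evaluates per row before aggregation, so AVG() is unavailable

Fix: Use a subquery for AVG and a HAVING MIN(...) filter so the condition holds for every row in the group

Corrected query:
SELECT dept FROM employees GROUP BY dept HAVING MIN(salary) > (SELECT AVG(salary) FROM employees)

Result:
dept   
-------
Finance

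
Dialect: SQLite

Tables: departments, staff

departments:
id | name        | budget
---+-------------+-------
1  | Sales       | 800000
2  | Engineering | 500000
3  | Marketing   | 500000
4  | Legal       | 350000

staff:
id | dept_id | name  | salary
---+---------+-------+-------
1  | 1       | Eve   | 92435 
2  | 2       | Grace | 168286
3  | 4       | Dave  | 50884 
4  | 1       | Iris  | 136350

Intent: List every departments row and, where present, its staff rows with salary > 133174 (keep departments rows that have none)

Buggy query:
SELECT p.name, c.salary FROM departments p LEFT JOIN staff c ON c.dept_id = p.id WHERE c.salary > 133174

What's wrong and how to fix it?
Bug: A WHERE condition on the right-hand table after LEFT JOIN drops unmatched parents

Fix: Move the right-table condition into the ON clause so unmatched parents are kept

Corrected query:
SELECT p.name, c.salary FROM departments p LEFT JOIN staff c ON c.dept_id = p.id AND c.salary > 133174

Result:
name        | salary
------------+-------
Sales       | 136350
Engineering | 168286
Marketing   | NULL  
Legal       | NULL  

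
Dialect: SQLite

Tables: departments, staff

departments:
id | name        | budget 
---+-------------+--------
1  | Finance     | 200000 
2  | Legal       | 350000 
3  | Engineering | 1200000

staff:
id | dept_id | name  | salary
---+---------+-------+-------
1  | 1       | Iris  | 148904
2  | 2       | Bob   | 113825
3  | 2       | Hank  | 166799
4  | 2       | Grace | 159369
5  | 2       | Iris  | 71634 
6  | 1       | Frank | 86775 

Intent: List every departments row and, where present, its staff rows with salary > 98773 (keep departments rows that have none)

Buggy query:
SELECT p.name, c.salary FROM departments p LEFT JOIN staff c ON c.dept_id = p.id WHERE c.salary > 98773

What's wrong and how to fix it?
Bug: A WHERE condition on the right-hand table after LEFT JOIN drops unmatched parents

Fix: Put 'c.salary > 98773' in the JOIN's ON clause instead of WHERE

Corrected query:
SELECT p.name, c.salary FROM departments p LEFT JOIN staff c ON c.dept_id = p.id AND c.salary > 98773

Result:
name        | salary
------------+-------
Finance     | 148904
Legal       | 113825
Legal       | 159369
Legal       | 166799
Engineering | NULL  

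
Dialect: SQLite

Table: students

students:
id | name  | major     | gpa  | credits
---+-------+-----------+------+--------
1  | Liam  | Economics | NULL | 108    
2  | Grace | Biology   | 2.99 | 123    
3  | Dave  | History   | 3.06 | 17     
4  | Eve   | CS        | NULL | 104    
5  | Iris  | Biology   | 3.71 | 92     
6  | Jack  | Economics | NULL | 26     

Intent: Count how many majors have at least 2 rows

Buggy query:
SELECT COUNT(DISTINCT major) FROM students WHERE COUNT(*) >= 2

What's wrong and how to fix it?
Bug: WHERE filters individual rows, not groups, so a group-level COUNT is invalid there

Fix: Use a subquery that GROUPs and filters with HAVING, then count its rows

Corrected query:
SELECT COUNT(*) FROM (SELECT major FROM students GROUP BY major HAVING COUNT(*) >= 2)

Result:
COUNT(*)
--------
2       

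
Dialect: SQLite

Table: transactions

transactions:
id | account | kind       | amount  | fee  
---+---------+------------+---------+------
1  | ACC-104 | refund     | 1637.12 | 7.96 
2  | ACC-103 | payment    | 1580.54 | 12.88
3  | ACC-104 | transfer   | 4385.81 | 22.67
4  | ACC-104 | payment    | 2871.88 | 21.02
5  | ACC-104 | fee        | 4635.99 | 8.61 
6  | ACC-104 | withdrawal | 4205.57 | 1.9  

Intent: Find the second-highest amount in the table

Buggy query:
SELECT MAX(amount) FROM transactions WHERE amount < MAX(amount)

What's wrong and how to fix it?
Bug: The inner MAX is an aggregate inside WHERE, which is not allowed

Fix: Put the inner MAX in a scalar subquery

Corrected query:
SELECT MAX(amount) FROM transactions WHERE amount < (SELECT MAX(amount) FROM transactions)

Result:
MAX(amount)
-----------
4385.81    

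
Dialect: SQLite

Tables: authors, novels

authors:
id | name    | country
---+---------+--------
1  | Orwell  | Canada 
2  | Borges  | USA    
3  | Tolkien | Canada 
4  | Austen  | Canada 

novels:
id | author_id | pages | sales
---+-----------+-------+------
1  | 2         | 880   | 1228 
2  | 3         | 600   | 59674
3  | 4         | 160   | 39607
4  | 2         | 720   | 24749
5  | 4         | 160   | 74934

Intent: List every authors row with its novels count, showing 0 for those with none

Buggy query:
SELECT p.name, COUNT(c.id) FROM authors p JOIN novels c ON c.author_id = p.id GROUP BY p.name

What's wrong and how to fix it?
Bug: An inner join excludes parents with zero children

Fix: Use LEFT JOIN so parents without children still appear (COUNT(c.id) gives 0)

Corrected query:
SELECT p.name, COUNT(c.id) FROM authors p LEFT JOIN novels c ON c.author_id = p.id GROUP BY p.name

Result:
name    | COUNT(c.id)
--------+------------
Austen  | 2          
Borges  | 2          
Orwell  | 0          
Tolkien | 1          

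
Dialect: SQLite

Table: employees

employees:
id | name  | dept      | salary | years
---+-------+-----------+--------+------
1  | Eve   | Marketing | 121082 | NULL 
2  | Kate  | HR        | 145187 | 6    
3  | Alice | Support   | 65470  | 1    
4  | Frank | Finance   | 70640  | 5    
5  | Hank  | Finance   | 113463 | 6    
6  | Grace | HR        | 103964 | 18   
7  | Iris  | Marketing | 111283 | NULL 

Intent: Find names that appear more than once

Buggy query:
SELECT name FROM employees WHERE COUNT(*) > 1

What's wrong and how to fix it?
Bug: WHERE can't reference COUNT(*); aggregates are computed after WHERE

Fix: Group first, then use HAVING for the count condition

Corrected query:
SELECT name FROM employees GROUP BY name HAVING COUNT(*) > 1

Result:
(no rows)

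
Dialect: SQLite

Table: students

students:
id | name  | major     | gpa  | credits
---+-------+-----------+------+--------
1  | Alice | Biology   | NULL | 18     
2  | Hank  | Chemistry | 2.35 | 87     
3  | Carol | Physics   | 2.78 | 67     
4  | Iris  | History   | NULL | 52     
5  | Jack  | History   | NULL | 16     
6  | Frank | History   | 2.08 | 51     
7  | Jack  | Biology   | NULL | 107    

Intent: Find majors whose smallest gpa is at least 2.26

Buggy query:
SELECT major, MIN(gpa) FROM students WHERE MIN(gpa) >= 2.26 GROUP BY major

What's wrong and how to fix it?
Bug: Aggregates like MIN are computed per group after WHERE runs

Fix: Replace WHERE with HAVING after the GROUP BY

Corrected query:
SELECT major, MIN(gpa) FROM students GROUP BY major HAVING MIN(gpa) >= 2.26

Result:
major     | MIN(gpa)
----------+---------
Chemistry | 2.35    
Physics   | 2.78    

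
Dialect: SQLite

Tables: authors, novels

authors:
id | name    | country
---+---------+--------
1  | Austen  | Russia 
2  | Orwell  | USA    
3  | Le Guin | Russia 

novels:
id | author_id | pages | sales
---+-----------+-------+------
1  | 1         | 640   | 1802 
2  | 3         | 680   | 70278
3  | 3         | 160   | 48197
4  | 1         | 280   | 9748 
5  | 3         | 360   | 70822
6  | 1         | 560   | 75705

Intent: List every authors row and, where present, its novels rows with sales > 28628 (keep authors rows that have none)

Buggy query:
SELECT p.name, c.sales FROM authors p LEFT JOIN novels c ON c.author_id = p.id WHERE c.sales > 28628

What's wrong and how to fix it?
Bug: Filtering c.sales in WHERE discards the NULL rows produced by LEFT JOIN, turning it into an inner join

Fix: Put 'c.sales > 28628' in the JOIN's ON clause instead of WHERE

Corrected query:
SELECT p.name, c.sales FROM authors p LEFT JOIN novels c ON c.author_id = p.id AND c.sales > 28628

Result:
name    | sales
--------+------
Austen  | 75705
Orwell  | NULL 
Le Guin | 48197
Le Guin | 70278
Le Guin | 70822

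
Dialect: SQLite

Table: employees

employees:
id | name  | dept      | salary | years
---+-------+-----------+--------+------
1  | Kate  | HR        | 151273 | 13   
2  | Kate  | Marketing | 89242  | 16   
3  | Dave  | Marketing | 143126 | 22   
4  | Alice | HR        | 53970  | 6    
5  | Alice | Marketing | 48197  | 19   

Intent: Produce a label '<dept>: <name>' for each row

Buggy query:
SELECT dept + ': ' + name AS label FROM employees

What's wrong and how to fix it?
Bug: '+' is numeric addition; on text columns SQLite converts them to 0 instead of concatenating

Fix: Replace + with || to concatenate text

Corrected query:
SELECT dept || ': ' || name AS label FROM employees

Result:
label           
----------------
HR: Kate        
Marketing: Kate 
Marketing: Dave 
HR: Alice       
Marketing: Alice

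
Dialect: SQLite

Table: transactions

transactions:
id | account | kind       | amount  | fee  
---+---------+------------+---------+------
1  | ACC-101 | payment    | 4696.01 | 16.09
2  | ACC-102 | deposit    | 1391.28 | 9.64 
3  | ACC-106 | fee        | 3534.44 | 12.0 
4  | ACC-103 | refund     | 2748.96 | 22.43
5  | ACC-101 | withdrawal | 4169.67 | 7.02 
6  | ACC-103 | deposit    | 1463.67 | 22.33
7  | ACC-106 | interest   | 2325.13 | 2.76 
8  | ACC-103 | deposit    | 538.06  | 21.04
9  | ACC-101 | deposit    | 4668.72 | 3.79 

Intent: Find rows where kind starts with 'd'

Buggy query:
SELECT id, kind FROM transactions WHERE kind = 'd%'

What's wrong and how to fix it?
Bug: '=' compares the literal string including the % character; pattern matching needs LIKE

Fix: Use LIKE for wildcard pattern matching

Corrected query:
SELECT id, kind FROM transactions WHERE kind LIKE 'd%'

Result:
id | kind   
---+--------
2  | deposit
6  | deposit
8  | deposit
9  | deposit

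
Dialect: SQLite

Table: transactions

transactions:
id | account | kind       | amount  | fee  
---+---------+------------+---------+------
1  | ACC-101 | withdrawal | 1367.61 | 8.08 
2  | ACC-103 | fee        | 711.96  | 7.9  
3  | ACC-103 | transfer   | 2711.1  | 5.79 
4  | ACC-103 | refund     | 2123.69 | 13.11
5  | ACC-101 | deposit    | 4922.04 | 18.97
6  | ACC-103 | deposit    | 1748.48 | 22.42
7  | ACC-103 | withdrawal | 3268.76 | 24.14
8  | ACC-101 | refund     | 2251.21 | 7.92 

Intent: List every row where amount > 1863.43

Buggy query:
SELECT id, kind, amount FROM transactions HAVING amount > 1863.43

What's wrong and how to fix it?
Bug: This is a non-aggregate query (no GROUP BY, no aggregates), so in SQLite the HAVING clause is invalid here; a row-level condition belongs in WHERE

Fix: Replace HAVING with WHERE since the condition applies to individual rows

Corrected query:
SELECT id, kind, amount FROM transactions WHERE amount > 1863.43

Result:
id | kind       | amount 
---+------------+--------
3  | transfer   | 2711.1 
4  | refund     | 2123.69
5  | deposit    | 4922.04
7  | withdrawal | 3268.76
8  | refund     | 2251.21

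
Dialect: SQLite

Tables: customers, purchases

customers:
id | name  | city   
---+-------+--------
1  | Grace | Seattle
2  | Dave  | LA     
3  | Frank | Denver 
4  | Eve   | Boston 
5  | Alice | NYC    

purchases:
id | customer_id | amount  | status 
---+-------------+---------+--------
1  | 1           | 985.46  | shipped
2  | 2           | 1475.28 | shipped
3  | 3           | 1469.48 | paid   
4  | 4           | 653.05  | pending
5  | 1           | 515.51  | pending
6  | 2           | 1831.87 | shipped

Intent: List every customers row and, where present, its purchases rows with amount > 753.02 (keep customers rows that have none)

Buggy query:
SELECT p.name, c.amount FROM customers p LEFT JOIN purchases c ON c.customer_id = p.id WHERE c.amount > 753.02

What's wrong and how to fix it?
Bug: Filtering c.amount in WHERE discards the NULL rows produced by LEFT JOIN, turning it into an inner join

Fix: Put 'c.amount > 753.02' in the JOIN's ON clause instead of WHERE

Corrected query:
SELECT p.name, c.amount FROM customers p LEFT JOIN purchases c ON c.customer_id = p.id AND c.amount > 753.02

Result:
name  | amount 
------+--------
Grace | 985.46 
Dave  | 1475.28
Dave  | 1831.87
Frank | 1469.48
Eve   | NULL   
Alice | NULL   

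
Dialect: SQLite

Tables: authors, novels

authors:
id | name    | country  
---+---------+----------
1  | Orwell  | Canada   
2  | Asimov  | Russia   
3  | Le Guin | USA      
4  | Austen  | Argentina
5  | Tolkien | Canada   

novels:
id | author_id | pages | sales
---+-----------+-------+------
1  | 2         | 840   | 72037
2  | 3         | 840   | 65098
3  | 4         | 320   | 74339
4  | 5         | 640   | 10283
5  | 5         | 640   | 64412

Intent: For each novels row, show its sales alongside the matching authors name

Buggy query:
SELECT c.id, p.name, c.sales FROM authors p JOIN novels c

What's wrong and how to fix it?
Bug: Missing join condition: each novels row is matched to all authors rows instead of just its own

Fix: Specify the join condition linking the foreign key to the parent id

Corrected query:
SELECT c.id, p.name, c.sales FROM authors p JOIN novels c ON c.author_id = p.id

Result:
id | name    | sales
---+---------+------
1  | Asimov  | 72037
2  | Le Guin | 65098
3  | Austen  | 74339
4  | Tolkien | 10283
5  | Tolkien | 64412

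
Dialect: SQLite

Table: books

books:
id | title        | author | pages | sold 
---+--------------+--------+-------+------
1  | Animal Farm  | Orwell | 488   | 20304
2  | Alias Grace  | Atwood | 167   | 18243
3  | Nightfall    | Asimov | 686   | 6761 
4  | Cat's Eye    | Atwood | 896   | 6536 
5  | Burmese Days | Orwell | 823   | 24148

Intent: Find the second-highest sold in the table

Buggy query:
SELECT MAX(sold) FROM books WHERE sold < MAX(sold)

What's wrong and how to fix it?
Bug: MAX(sold) on the right of the comparison is an aggregate-in-WHERE error

Fix: Put the inner MAX in a scalar subquery

Corrected query:
SELECT MAX(sold) FROM books WHERE sold < (SELECT MAX(sold) FROM books)

Result:
MAX(sold)
---------
20304    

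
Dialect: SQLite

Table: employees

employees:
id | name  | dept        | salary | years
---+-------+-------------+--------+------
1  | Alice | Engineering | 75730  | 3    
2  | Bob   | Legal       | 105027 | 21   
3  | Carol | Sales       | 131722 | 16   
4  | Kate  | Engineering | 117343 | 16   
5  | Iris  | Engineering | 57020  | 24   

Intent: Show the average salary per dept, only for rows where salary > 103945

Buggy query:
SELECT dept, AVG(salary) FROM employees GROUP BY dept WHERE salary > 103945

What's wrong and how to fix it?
Bug: Row-level WHERE must come before GROUP BY in the clause order

Fix: Move the WHERE clause before GROUP BY

Corrected query:
SELECT dept, AVG(salary) FROM employees WHERE salary > 103945 GROUP BY dept

Result:
dept        | AVG(salary)
------------+------------
Engineering | 117343     
Legal       | 105027     
Sales       | 131722     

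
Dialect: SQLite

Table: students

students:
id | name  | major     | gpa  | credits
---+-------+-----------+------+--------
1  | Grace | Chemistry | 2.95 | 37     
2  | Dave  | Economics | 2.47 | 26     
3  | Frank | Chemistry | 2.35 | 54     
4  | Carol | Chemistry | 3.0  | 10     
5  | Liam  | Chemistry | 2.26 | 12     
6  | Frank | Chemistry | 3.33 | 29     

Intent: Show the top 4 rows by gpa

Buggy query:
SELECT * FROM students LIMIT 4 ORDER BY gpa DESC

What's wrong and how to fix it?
Bug: LIMIT must come after ORDER BY

Fix: Sort with ORDER BY, then apply LIMIT

Corrected query:
SELECT * FROM students ORDER BY gpa DESC LIMIT 4

Result:
id | name  | major     | gpa  | credits
---+-------+-----------+------+--------
6  | Frank | Chemistry | 3.33 | 29     
4  | Carol | Chemistry | 3    | 10     
1  | Grace | Chemistry | 2.95 | 37     
2  | Dave  | Economics | 2.47 | 26     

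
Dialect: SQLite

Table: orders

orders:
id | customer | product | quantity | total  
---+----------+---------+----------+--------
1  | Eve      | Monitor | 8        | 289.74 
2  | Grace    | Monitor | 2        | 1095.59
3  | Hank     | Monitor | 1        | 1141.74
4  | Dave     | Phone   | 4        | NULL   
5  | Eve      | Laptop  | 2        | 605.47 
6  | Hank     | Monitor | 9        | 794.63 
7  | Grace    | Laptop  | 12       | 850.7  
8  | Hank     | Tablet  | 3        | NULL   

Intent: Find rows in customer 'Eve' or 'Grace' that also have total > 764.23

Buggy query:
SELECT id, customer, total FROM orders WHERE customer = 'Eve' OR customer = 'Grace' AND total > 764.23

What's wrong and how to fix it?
Bug: AND binds tighter than OR, so this parses as customer = 'Eve' OR (customer = 'Grace' AND total > 764.23)

Fix: Group the OR with parentheses (or use IN), then AND the threshold

Corrected query:
SELECT id, customer, total FROM orders WHERE (customer = 'Eve' OR customer = 'Grace') AND total > 764.23

Result:
id | customer | total  
---+----------+--------
2  | Grace    | 1095.59
7  | Grace    | 850.7  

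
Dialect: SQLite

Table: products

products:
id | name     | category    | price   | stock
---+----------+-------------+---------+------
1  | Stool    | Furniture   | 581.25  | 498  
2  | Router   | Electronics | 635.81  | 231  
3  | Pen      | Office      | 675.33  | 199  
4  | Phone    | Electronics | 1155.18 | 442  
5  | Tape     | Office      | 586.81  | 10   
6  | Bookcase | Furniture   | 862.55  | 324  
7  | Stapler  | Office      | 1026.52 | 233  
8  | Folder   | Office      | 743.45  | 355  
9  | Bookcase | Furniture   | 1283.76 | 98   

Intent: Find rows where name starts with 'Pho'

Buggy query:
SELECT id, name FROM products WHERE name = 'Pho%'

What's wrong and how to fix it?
Bug: '=' compares the literal string including the % character; pattern matching needs LIKE

Fix: Use LIKE for wildcard pattern matching

Corrected query:
SELECT id, name FROM products WHERE name LIKE 'Pho%'

Result:
id | name 
---+------
4  | Phone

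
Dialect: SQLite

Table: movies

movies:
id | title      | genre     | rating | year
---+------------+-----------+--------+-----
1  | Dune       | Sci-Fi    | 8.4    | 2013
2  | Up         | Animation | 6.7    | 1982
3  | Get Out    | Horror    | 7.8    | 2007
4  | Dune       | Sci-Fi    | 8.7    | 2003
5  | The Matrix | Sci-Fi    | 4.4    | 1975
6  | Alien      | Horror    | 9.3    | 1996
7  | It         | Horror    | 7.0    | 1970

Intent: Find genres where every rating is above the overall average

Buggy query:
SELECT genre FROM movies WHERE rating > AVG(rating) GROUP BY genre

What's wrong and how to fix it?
Bug: WHERE evaluates per row before aggregation, so AVG() is unavailable

Fix: Use a subquery for AVG and a HAVING MIN(...) filter so the condition holds for every row in the group

Corrected query:
SELECT genre FROM movies GROUP BY genre HAVING MIN(rating) > (SELECT AVG(rating) FROM movies)

Result:
(no rows)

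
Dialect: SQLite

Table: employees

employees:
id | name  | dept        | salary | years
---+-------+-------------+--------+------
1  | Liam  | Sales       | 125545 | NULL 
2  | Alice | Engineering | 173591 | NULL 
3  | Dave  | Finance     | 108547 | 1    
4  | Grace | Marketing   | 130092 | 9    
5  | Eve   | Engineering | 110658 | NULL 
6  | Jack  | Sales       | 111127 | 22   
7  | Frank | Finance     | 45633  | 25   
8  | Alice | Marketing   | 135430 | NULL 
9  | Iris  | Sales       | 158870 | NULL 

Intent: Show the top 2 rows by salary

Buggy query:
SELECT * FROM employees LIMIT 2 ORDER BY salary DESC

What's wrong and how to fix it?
Bug: ORDER BY cannot follow LIMIT; LIMIT is the final clause

Fix: Sort with ORDER BY, then apply LIMIT

Corrected query:
SELECT * FROM employees ORDER BY salary DESC LIMIT 2

Result:
id | name  | dept        | salary | years
---+-------+-------------+--------+------
2  | Alice | Engineering | 173591 | NULL 
9  | Iris  | Sales       | 158870 | NULL 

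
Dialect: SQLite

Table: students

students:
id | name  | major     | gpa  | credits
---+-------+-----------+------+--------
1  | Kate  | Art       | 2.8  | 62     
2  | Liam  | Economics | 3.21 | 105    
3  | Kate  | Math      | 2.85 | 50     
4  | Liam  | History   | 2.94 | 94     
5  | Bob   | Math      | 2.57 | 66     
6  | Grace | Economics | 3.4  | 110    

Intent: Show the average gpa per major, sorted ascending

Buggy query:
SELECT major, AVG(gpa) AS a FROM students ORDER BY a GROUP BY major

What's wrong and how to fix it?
Bug: ORDER BY appears before GROUP BY; SQL clause order requires GROUP BY first

Fix: Reorder: SELECT … FROM … GROUP BY … ORDER BY …

Corrected query:
SELECT major, AVG(gpa) AS a FROM students GROUP BY major ORDER BY a

Result:
major     | a    
----------+------
Math      | 2.71 
Art       | 2.8  
History   | 2.94 
Economics | 3.305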